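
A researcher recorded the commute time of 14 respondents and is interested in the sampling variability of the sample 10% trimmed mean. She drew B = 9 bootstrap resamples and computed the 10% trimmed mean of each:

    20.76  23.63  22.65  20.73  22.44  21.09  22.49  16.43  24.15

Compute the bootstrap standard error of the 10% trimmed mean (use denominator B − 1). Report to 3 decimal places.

Bootstrap SE is the standard deviation of the 9 replicate 10% trimmed means.
Mean of replicates: (20.76 + 23.63 + 22.65 + 20.73 + 22.44 + 21.09 + 22.49 + 16.43 + 24.15) / 9 = 194.3700 / 9 = 21.5967
Sum of squared deviations: (−0.8367)² + (+2.0333)² + (+1.0533)² + (−0.8667)² + (+0.8433)² + (−0.5067)² + (+0.8933)² + (−5.1667)² + (+2.5533)² = 41.6750
Variance = 41.6750 / 8 = 5.2094
SE* = √5.2094

SE* = 2.282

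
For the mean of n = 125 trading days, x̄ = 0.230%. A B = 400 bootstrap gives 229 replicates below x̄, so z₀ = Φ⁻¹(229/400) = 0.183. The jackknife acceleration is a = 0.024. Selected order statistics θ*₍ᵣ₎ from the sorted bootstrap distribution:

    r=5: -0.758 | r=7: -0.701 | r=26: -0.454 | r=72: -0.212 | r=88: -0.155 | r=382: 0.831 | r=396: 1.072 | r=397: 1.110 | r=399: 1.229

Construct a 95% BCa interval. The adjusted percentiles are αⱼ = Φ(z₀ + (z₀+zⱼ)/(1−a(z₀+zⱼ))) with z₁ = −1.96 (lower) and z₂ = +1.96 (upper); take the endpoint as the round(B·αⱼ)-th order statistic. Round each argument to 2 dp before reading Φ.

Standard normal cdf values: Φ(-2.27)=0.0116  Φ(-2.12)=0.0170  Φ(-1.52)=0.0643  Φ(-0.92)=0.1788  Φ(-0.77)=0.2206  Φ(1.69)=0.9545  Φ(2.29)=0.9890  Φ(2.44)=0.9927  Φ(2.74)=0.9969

Lower: z₀ + z₁ = 0.183 + (-1.960) = -1.777; 1 − a(z₀+z₁) = 1 − (0.024)(-1.777) = 1.0426; argument = 0.183 + (-1.777)/1.0426 = -1.5213 → -1.52.
α₁ = Φ(-1.52) = 0.0643; rank = round(400 × 0.0643) = 26; θ*₍26₎ = -0.454.
Upper: z₀ + z₂ = 2.143; 1 − a(z₀+z₂) = 0.9486; argument = 2.4422 → 2.44; α₂ = 0.9927; rank = 397; θ*₍397₎ = 1.110.

(-0.454, 1.110)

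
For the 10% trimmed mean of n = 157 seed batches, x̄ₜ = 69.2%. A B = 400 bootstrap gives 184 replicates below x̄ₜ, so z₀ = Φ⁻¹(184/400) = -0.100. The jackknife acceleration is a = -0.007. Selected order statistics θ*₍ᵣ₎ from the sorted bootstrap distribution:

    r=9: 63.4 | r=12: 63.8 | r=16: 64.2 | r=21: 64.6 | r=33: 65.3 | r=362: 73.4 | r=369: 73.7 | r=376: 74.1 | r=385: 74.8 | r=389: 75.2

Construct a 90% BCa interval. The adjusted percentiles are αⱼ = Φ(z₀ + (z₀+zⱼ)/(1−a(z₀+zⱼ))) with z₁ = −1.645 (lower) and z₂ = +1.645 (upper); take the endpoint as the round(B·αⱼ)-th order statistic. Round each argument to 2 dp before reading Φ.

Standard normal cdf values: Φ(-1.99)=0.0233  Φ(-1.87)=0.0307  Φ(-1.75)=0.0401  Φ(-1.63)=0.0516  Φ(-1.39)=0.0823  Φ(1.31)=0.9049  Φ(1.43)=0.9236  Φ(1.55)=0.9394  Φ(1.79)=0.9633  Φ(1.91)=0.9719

(63.8, 73.7)

Lower: z₀ + z₁ = -0.100 + (-1.645) = -1.745; 1 − a(z₀+z₁) = 1 − (-0.007)(-1.745) = 0.9878; argument = -0.100 + (-1.745)/0.9878 = -1.8666 → -1.87.
α₁ = Φ(-1.87) = 0.0307; rank = round(400 × 0.0307) = 12; θ*₍12₎ = 63.8.
Upper: z₀ + z₂ = 1.545; 1 − a(z₀+z₂) = 1.0108; argument = 1.4285 → 1.43; α₂ = 0.9236; rank = 369; θ*₍369₎ = 73.7.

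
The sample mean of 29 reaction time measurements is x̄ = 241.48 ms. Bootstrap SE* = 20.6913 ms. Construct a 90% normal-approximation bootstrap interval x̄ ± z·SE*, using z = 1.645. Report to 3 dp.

(207.443, 275.517)

Margin = 1.645 × 20.6913 = 34.0372
Interval: 241.48 ± 34.0372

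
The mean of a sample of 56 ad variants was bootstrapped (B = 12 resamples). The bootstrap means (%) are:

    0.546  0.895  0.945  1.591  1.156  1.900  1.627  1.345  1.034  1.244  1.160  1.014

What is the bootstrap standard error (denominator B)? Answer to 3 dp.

SE* = 0.353

Bootstrap SE is the standard deviation of the 12 replicate means.
Mean of replicates: (0.546 + 0.895 + 0.945 + 1.591 + 1.156 + 1.900 + 1.627 + 1.345 + 1.034 + 1.244 + 1.160 + 1.014) / 12 = 14.4570 / 12 = 1.2047
Sum of squared deviations: (−0.6587)² + (−0.3097)² + (−0.2598)² + (+0.3862)² + (−0.0488)² + (+0.6952)² + (+0.4223)² + (+0.1402)² + (−0.1707)² + (+0.0393)² + (−0.0448)² + (−0.1907)² = 1.4994
Variance = 1.4994 / 12 = 0.1249
SE* = √0.1249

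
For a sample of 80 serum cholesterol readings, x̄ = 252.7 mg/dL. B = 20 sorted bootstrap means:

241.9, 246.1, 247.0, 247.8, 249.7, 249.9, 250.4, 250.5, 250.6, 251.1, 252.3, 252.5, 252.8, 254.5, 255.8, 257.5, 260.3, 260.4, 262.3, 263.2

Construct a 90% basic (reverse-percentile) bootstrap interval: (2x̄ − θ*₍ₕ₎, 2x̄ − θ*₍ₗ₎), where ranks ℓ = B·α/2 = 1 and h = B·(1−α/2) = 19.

Percentile endpoints at ranks 1 and 19: θ*₍1₎ = 241.9, θ*₍19₎ = 262.3.
Basic interval reflects these around x̄:
  lower = 2 × 252.7 − 262.3 = 243.1
  upper = 2 × 252.7 − 241.9 = 263.5

(243.1, 263.5)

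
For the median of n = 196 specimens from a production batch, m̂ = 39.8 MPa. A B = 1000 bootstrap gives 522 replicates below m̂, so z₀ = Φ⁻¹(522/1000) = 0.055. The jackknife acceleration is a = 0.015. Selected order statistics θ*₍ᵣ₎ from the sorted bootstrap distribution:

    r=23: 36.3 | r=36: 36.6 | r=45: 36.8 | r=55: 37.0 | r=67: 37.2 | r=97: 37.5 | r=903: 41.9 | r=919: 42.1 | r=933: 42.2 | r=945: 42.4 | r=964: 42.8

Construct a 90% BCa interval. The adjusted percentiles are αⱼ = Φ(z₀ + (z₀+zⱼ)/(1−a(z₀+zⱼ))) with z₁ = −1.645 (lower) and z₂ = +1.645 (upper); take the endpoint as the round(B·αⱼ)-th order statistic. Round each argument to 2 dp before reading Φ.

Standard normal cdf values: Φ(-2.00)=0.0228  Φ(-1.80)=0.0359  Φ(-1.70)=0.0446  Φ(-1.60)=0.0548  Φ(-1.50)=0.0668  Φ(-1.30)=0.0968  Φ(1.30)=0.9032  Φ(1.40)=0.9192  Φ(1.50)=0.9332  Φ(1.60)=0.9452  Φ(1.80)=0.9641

Lower: z₀ + z₁ = 0.055 + (-1.645) = -1.590; 1 − a(z₀+z₁) = 1 − (0.015)(-1.590) = 1.0238; argument = 0.055 + (-1.590)/1.0238 = -1.4980 → -1.50.
α₁ = Φ(-1.50) = 0.0668; rank = round(1000 × 0.0668) = 67; θ*₍67₎ = 37.2.
Upper: z₀ + z₂ = 1.700; 1 − a(z₀+z₂) = 0.9745; argument = 1.7995 → 1.80; α₂ = 0.9641; rank = 964; θ*₍964₎ = 42.8.

(37.2, 42.8)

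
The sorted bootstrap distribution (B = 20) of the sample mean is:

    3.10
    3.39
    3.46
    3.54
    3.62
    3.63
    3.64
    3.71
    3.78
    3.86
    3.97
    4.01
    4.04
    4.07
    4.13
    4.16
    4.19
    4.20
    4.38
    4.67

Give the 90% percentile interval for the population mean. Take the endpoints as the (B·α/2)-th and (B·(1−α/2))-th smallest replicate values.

α = 0.10; lower rank = 20 × 0.050 = 1; upper rank = 20 × 0.950 = 19.
The 1st smallest replicate is 3.10; the 19th is 4.38.

(3.10, 4.38)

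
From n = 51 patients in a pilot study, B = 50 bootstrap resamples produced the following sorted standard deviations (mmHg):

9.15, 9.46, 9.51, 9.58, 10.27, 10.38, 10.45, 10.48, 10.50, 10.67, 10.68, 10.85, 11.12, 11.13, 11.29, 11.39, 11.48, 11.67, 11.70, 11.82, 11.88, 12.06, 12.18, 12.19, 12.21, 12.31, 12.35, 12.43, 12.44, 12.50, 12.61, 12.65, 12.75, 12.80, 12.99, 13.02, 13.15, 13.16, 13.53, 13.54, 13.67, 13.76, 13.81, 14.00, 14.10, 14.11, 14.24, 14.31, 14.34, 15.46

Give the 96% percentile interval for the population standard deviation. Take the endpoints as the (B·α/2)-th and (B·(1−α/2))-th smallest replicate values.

α = 0.04; lower rank = 50 × 0.020 = 1; upper rank = 50 × 0.980 = 49.
The 1st smallest replicate is 9.15; the 49th is 14.34.

(9.15, 14.34)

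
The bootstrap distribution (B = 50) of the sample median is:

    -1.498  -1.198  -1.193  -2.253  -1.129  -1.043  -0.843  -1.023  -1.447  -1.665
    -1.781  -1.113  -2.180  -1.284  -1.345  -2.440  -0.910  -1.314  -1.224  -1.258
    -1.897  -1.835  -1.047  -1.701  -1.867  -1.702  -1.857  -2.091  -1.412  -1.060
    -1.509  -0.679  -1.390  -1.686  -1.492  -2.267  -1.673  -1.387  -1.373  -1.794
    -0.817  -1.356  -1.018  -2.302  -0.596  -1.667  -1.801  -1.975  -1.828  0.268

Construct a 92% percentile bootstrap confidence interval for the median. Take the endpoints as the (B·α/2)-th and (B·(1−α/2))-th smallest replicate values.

Sorted replicates: -2.440, -2.302, -2.267, -2.253, -2.180, -2.091, -1.975, -1.897, -1.867, -1.857, -1.835, -1.828, -1.801, -1.794, -1.781, -1.702, -1.701, -1.686, -1.673, -1.667, -1.665, -1.509, -1.498, -1.492, -1.447, -1.412, -1.390, -1.387, -1.373, -1.356, -1.345, -1.314, -1.284, -1.258, -1.224, -1.198, -1.193, -1.129, -1.113, -1.060, -1.047, -1.043, -1.023, -1.018, -0.910, -0.843, -0.817, -0.679, -0.596, 0.268
α = 0.08; lower rank = 50 × 0.040 = 2; upper rank = 50 × 0.960 = 48.
The 2nd smallest replicate is -2.302; the 48th is -0.679.

(-2.302, -0.679)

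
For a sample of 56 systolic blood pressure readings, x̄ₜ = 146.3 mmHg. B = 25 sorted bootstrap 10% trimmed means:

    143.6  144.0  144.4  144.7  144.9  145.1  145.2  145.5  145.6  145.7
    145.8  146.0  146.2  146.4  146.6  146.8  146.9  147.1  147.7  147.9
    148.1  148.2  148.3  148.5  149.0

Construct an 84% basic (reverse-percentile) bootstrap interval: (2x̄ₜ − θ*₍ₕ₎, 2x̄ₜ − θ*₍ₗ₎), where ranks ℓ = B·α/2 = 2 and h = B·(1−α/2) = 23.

Percentile endpoints at ranks 2 and 23: θ*₍2₎ = 144.0, θ*₍23₎ = 148.3.
Basic interval reflects these around x̄ₜ:
  lower = 2 × 146.3 − 148.3 = 144.3
  upper = 2 × 146.3 − 144.0 = 148.6

(144.3, 148.6)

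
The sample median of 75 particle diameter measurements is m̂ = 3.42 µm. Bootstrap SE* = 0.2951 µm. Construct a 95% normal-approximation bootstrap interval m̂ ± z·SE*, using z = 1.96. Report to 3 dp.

Margin = 1.96 × 0.2951 = 0.5784
Interval: 3.42 ± 0.5784

(2.842, 3.998)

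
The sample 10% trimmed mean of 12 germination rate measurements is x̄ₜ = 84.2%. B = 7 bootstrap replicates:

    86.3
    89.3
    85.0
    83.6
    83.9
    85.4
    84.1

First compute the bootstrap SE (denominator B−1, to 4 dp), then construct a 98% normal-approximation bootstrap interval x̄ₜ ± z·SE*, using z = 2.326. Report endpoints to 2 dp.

Mean of replicates = 85.3714; sum of squared deviations = 23.3543; SE* = √(23.3543/6) = 1.9729
Margin = 2.326 × 1.9729 = 4.589
Interval: 84.2 ± 4.589

(79.61, 88.79)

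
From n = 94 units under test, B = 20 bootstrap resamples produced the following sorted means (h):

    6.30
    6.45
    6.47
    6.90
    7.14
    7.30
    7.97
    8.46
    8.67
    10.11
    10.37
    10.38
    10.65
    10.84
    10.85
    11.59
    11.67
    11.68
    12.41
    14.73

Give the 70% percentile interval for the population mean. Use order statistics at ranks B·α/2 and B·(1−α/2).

α = 0.30; lower rank = 20 × 0.150 = 3; upper rank = 20 × 0.850 = 17.
The 3rd smallest replicate is 6.47; the 17th is 11.67.

(6.47, 11.67)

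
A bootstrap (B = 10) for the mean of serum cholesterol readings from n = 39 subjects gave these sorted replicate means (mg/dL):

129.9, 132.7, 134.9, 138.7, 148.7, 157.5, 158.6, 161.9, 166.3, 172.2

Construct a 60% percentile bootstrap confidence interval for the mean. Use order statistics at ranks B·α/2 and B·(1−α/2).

α = 0.40; lower rank = 10 × 0.200 = 2; upper rank = 10 × 0.800 = 8.
The 2nd smallest replicate is 132.7; the 8th is 161.9.

(132.7, 161.9)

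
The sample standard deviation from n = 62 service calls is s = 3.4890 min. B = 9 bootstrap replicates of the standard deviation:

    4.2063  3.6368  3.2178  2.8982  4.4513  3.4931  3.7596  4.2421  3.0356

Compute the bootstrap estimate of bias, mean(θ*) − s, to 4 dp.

mean(θ*) = (4.2063 + 3.6368 + 3.2178 + 2.8982 + 4.4513 + 3.4931 + 3.7596 + 4.2421 + 3.0356) / 9 = 3.66009
bias = 3.66009 − 3.4890

bias = +0.1711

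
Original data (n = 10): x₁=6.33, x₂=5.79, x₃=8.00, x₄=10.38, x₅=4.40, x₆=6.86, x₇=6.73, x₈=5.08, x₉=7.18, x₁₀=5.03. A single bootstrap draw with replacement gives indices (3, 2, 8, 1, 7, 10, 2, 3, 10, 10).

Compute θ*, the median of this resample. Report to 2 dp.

θ* = 5.79

Resample values: 8.00, 5.79, 5.08, 6.33, 6.73, 5.03, 5.79, 8.00, 5.03, 5.03.
Sorted: 5.03, 5.03, 5.03, 5.08, 5.79, 5.79, 6.33, 6.73, 8.00, 8.00
Median = average of the two middle values = 5.79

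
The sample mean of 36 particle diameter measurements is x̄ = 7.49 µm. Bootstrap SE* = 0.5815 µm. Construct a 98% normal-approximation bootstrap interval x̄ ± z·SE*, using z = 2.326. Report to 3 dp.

Margin = 2.326 × 0.5815 = 1.3526
Interval: 7.49 ± 1.3526

(6.137, 8.843)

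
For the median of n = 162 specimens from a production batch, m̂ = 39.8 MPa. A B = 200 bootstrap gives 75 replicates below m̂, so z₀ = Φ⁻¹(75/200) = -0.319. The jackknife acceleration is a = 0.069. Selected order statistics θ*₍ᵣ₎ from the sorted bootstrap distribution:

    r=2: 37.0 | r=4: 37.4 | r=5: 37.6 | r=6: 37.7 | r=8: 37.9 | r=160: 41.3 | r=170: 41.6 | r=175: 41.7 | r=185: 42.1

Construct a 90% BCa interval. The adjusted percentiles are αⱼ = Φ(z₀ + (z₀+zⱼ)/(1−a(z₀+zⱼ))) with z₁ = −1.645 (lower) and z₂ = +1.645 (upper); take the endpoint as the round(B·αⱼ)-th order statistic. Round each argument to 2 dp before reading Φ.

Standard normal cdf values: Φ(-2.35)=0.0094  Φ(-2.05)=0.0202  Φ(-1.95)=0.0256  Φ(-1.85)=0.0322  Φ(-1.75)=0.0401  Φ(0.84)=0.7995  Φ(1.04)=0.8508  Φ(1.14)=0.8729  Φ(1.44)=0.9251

(37.4, 41.7)

Lower: z₀ + z₁ = -0.319 + (-1.645) = -1.964; 1 − a(z₀+z₁) = 1 − (0.069)(-1.964) = 1.1355; argument = -0.319 + (-1.964)/1.1355 = -2.0486 → -2.05.
α₁ = Φ(-2.05) = 0.0202; rank = round(200 × 0.0202) = 4; θ*₍4₎ = 37.4.
Upper: z₀ + z₂ = 1.326; 1 − a(z₀+z₂) = 0.9085; argument = 1.1405 → 1.14; α₂ = 0.8729; rank = 175; θ*₍175₎ = 41.7.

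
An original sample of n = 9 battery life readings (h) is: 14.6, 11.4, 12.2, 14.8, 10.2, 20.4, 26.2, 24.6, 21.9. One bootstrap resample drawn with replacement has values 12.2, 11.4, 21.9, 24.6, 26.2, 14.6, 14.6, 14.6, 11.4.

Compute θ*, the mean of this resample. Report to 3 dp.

θ* = 16.833

Mean = (12.2 + 11.4 + 21.9 + 24.6 + 26.2 + 14.6 + 14.6 + 14.6 + 11.4) / 9 = 151.50 / 9 = 16.833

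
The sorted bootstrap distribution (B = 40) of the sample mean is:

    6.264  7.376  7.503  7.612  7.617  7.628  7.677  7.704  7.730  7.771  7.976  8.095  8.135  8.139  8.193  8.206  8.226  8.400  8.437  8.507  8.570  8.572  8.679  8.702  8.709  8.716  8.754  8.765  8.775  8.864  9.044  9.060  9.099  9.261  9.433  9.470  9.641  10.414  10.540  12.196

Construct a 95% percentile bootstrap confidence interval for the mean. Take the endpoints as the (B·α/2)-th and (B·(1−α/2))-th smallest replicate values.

(6.264, 10.540)

α = 0.05; lower rank = 40 × 0.025 = 1; upper rank = 40 × 0.975 = 39.
The 1st smallest replicate is 6.264; the 39th is 10.540.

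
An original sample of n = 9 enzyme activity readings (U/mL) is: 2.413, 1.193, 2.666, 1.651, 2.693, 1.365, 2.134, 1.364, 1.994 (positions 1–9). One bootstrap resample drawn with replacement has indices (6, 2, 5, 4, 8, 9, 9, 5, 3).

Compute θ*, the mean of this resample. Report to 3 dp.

Resample values: 1.365, 1.193, 2.693, 1.651, 1.364, 1.994, 1.994, 2.693, 2.666.
Mean = (1.365 + 1.193 + 2.693 + 1.651 + 1.364 + 1.994 + 1.994 + 2.693 + 2.666) / 9 = 17.6130 / 9 = 1.957

θ* = 1.957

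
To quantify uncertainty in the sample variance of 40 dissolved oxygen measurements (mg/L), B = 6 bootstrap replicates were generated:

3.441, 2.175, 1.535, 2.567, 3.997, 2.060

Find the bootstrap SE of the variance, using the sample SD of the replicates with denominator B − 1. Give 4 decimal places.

SE* = 0.9232

Bootstrap SE is the standard deviation of the 6 replicate variances.
Mean of replicates: (3.441 + 2.175 + 1.535 + 2.567 + 3.997 + 2.060) / 6 = 15.77500 / 6 = 2.62917
Sum of squared deviations: (+0.81183)² + (−0.45417)² + (−1.09417)² + (−0.06217)² + (+1.36783)² + (−0.56917)² = 4.26132
Variance = 4.26132 / 5 = 0.85226
SE* = √0.85226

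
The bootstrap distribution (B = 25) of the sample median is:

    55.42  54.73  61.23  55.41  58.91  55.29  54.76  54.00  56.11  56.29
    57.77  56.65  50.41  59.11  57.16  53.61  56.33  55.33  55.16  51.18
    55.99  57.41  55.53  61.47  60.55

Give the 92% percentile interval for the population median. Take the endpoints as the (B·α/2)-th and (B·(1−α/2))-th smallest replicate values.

(50.41, 61.23)

Sorted replicates: 50.41, 51.18, 53.61, 54.00, 54.73, 54.76, 55.16, 55.29, 55.33, 55.41, 55.42, 55.53, 55.99, 56.11, 56.29, 56.33, 56.65, 57.16, 57.41, 57.77, 58.91, 59.11, 60.55, 61.23, 61.47
α = 0.08; lower rank = 25 × 0.040 = 1; upper rank = 25 × 0.960 = 24.
The 1st smallest replicate is 50.41; the 24th is 61.23.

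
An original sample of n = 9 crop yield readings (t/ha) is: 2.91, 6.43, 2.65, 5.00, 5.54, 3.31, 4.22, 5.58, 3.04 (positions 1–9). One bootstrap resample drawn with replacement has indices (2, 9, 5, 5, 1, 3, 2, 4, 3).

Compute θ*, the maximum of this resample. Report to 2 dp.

θ* = 6.43

Resample values: 6.43, 3.04, 5.54, 5.54, 2.91, 2.65, 6.43, 5.00, 2.65.
Maximum = 6.43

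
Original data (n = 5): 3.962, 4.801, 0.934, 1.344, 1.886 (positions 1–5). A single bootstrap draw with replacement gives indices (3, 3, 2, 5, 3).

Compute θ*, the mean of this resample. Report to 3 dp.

θ* = 1.898

Resample values: 0.934, 0.934, 4.801, 1.886, 0.934.
Mean = (0.934 + 0.934 + 4.801 + 1.886 + 0.934) / 5 = 9.4890 / 5 = 1.898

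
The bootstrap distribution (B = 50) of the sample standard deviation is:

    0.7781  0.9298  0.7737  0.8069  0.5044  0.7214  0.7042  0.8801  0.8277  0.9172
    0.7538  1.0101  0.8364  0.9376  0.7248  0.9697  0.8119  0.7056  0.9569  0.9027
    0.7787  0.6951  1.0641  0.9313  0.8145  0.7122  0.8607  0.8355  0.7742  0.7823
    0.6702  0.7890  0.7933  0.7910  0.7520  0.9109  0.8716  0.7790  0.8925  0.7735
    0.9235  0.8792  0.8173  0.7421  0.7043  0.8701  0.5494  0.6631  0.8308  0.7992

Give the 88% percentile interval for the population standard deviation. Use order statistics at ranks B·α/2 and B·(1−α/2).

(0.6631, 0.9569)

Sorted replicates: 0.5044, 0.5494, 0.6631, 0.6702, 0.6951, 0.7042, 0.7043, 0.7056, 0.7122, 0.7214, 0.7248, 0.7421, 0.7520, 0.7538, 0.7735, 0.7737, 0.7742, 0.7781, 0.7787, 0.7790, 0.7823, 0.7890, 0.7910, 0.7933, 0.7992, 0.8069, 0.8119, 0.8145, 0.8173, 0.8277, 0.8308, 0.8355, 0.8364, 0.8607, 0.8701, 0.8716, 0.8792, 0.8801, 0.8925, 0.9027, 0.9109, 0.9172, 0.9235, 0.9298, 0.9313, 0.9376, 0.9569, 0.9697, 1.0101, 1.0641
α = 0.12; lower rank = 50 × 0.060 = 3; upper rank = 50 × 0.940 = 47.
The 3rd smallest replicate is 0.6631; the 47th is 0.9569.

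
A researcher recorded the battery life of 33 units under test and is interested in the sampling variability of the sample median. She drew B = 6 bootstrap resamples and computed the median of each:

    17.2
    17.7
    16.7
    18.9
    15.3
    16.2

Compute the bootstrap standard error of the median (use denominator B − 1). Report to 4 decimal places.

SE* = 1.2458

Bootstrap SE is the standard deviation of the 6 replicate medians.
Mean of replicates: (17.2 + 17.7 + 16.7 + 18.9 + 15.3 + 16.2) / 6 = 102.00000 / 6 = 17.00000
Sum of squared deviations: (+0.20000)² + (+0.70000)² + (−0.30000)² + (+1.90000)² + (−1.70000)² + (−0.80000)² = 7.76000
Variance = 7.76000 / 5 = 1.55200
SE* = √1.55200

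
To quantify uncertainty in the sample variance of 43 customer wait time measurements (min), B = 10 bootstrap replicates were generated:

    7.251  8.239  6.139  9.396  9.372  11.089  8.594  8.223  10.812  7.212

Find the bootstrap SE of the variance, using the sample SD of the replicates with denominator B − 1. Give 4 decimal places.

Bootstrap SE is the standard deviation of the 10 replicate variances.
Mean of replicates: (7.251 + 8.239 + 6.139 + 9.396 + 9.372 + 11.089 + 8.594 + 8.223 + 10.812 + 7.212) / 10 = 86.32700 / 10 = 8.63270
Sum of squared deviations: (−1.38170)² + (−0.39370)² + (−2.49370)² + (+0.76330)² + (+0.73930)² + (+2.45630)² + (−0.03870)² + (−0.40970)² + (+2.17930)² + (−1.42070)² = 22.38232
Variance = 22.38232 / 9 = 2.48692
SE* = √2.48692

SE* = 1.5770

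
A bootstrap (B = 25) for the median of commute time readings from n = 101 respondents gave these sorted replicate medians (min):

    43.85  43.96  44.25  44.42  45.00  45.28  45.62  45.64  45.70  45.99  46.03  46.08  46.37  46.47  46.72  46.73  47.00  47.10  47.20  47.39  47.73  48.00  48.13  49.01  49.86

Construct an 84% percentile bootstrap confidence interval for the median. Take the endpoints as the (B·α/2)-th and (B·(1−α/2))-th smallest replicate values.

(43.96, 48.13)

α = 0.16; lower rank = 25 × 0.080 = 2; upper rank = 25 × 0.920 = 23.
The 2nd smallest replicate is 43.96; the 23rd is 48.13.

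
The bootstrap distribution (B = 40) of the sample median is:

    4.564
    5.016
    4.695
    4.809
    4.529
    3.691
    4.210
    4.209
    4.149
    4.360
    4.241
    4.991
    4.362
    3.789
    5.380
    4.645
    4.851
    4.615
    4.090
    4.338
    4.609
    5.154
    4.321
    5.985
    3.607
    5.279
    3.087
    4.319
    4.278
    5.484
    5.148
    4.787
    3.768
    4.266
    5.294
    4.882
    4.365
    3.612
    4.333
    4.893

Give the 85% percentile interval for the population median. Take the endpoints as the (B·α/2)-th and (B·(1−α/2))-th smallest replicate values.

(3.612, 5.294)

Sorted replicates: 3.087, 3.607, 3.612, 3.691, 3.768, 3.789, 4.090, 4.149, 4.209, 4.210, 4.241, 4.266, 4.278, 4.319, 4.321, 4.333, 4.338, 4.360, 4.362, 4.365, 4.529, 4.564, 4.609, 4.615, 4.645, 4.695, 4.787, 4.809, 4.851, 4.882, 4.893, 4.991, 5.016, 5.148, 5.154, 5.279, 5.294, 5.380, 5.484, 5.985
α = 0.15; lower rank = 40 × 0.075 = 3; upper rank = 40 × 0.925 = 37.
The 3rd smallest replicate is 3.612; the 37th is 5.294.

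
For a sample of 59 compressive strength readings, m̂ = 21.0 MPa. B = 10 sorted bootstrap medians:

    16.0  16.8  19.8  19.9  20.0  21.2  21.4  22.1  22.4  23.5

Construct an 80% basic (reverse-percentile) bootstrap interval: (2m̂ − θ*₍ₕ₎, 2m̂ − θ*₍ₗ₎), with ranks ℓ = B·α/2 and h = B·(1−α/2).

Percentile endpoints at ranks 1 and 9: θ*₍1₎ = 16.0, θ*₍9₎ = 22.4.
Basic interval reflects these around m̂:
  lower = 2 × 21.0 − 22.4 = 19.6
  upper = 2 × 21.0 − 16.0 = 26.0

(19.6, 26.0)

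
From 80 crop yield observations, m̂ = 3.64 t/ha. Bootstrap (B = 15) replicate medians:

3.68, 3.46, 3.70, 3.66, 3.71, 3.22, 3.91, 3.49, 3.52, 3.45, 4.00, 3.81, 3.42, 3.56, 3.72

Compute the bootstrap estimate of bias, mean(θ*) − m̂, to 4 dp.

bias = −0.0193

mean(θ*) = (3.68 + 3.46 + 3.70 + 3.66 + 3.71 + 3.22 + 3.91 + 3.49 + 3.52 + 3.45 + 4.00 + 3.81 + 3.42 + 3.56 + 3.72) / 15 = 3.62067
bias = 3.62067 − 3.64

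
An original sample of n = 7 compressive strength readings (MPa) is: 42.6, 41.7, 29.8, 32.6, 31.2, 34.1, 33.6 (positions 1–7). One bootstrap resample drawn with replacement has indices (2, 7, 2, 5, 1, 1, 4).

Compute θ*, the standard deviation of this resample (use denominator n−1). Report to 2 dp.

θ* = 5.24

Resample values: 41.7, 33.6, 41.7, 31.2, 42.6, 42.6, 32.6.
Mean = 38.0000; sum of squared deviations = 164.4600
s² = 164.4600 / 6 = 27.4100
s = √27.4100 = 5.24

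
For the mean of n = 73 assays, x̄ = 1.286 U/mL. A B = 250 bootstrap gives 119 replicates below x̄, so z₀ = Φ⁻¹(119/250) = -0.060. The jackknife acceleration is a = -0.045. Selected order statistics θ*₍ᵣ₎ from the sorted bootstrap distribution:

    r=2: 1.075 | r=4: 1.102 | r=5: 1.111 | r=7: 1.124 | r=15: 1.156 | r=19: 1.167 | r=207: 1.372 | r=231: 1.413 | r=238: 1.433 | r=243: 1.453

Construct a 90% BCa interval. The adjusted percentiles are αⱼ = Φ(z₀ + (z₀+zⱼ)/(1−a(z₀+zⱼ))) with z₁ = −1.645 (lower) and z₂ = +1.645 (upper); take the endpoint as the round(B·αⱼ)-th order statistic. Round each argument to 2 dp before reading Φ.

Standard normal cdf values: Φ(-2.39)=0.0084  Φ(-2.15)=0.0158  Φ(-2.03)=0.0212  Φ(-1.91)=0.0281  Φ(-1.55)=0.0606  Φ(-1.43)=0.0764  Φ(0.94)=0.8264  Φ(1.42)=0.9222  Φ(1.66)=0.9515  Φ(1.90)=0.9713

(1.124, 1.413)

Lower: z₀ + z₁ = -0.060 + (-1.645) = -1.705; 1 − a(z₀+z₁) = 1 − (-0.045)(-1.705) = 0.9233; argument = -0.060 + (-1.705)/0.9233 = -1.9067 → -1.91.
α₁ = Φ(-1.91) = 0.0281; rank = round(250 × 0.0281) = 7; θ*₍7₎ = 1.124.
Upper: z₀ + z₂ = 1.585; 1 − a(z₀+z₂) = 1.0713; argument = 1.4195 → 1.42; α₂ = 0.9222; rank = 231; θ*₍231₎ = 1.413.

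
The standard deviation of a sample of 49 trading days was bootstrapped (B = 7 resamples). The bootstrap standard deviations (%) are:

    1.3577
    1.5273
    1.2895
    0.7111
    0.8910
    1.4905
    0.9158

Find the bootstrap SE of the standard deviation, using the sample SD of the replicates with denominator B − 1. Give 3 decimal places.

SE* = 0.325

Bootstrap SE is the standard deviation of the 7 replicate standard deviations.
Mean of replicates: (1.3577 + 1.5273 + 1.2895 + 0.7111 + 0.8910 + 1.4905 + 0.9158) / 7 = 8.18290 / 7 = 1.16899
Sum of squared deviations: (+0.18871)² + (+0.35831)² + (+0.12051)² + (−0.45789)² + (−0.27799)² + (+0.32151)² + (−0.25319)² = 0.63294
Variance = 0.63294 / 6 = 0.10549
SE* = √0.10549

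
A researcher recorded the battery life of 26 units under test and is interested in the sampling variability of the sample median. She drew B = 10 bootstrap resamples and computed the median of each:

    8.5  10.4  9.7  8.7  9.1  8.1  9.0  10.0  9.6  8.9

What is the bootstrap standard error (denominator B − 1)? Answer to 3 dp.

Bootstrap SE is the standard deviation of the 10 replicate medians.
Mean of replicates: (8.5 + 10.4 + 9.7 + 8.7 + 9.1 + 8.1 + 9.0 + 10.0 + 9.6 + 8.9) / 10 = 92.0000 / 10 = 9.2000
Sum of squared deviations: (−0.7000)² + (+1.2000)² + (+0.5000)² + (−0.5000)² + (−0.1000)² + (−1.1000)² + (−0.2000)² + (+0.8000)² + (+0.4000)² + (−0.3000)² = 4.5800
Variance = 4.5800 / 9 = 0.5089
SE* = √0.5089

SE* = 0.713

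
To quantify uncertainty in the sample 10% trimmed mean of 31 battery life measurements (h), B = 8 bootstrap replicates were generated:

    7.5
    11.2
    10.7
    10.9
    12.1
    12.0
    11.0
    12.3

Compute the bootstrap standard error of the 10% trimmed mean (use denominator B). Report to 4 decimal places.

SE* = 1.4265

Bootstrap SE is the standard deviation of the 8 replicate 10% trimmed means.
Mean of replicates: (7.5 + 11.2 + 10.7 + 10.9 + 12.1 + 12.0 + 11.0 + 12.3) / 8 = 87.70000 / 8 = 10.96250
Sum of squared deviations: (−3.46250)² + (+0.23750)² + (−0.26250)² + (−0.06250)² + (+1.13750)² + (+1.03750)² + (+0.03750)² + (+1.33750)² = 16.27875
Variance = 16.27875 / 8 = 2.03484
SE* = √2.03484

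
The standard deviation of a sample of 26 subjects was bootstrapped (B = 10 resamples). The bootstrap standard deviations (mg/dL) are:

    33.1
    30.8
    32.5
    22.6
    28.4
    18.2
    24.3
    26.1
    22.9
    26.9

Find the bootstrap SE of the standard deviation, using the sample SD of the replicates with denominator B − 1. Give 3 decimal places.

SE* = 4.759

Bootstrap SE is the standard deviation of the 10 replicate standard deviations.
Mean of replicates: (33.1 + 30.8 + 32.5 + 22.6 + 28.4 + 18.2 + 24.3 + 26.1 + 22.9 + 26.9) / 10 = 265.8000 / 10 = 26.5800
Sum of squared deviations: (+6.5200)² + (+4.2200)² + (+5.9200)² + (−3.9800)² + (+1.8200)² + (−8.3800)² + (−2.2800)² + (−0.4800)² + (−3.6800)² + (+0.3200)² = 203.8160
Variance = 203.8160 / 9 = 22.6462
SE* = √22.6462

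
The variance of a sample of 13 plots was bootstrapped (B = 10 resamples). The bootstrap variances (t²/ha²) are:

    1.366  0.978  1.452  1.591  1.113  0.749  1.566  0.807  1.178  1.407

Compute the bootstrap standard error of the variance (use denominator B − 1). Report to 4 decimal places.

Bootstrap SE is the standard deviation of the 10 replicate variances.
Mean of replicates: (1.366 + 0.978 + 1.452 + 1.591 + 1.113 + 0.749 + 1.566 + 0.807 + 1.178 + 1.407) / 10 = 12.20700 / 10 = 1.22070
Sum of squared deviations: (+0.14530)² + (−0.24270)² + (+0.23130)² + (+0.37030)² + (−0.10770)² + (−0.47170)² + (+0.34530)² + (−0.41370)² + (−0.04270)² + (+0.18630)² = 0.83165
Variance = 0.83165 / 9 = 0.09241
SE* = √0.09241

SE* = 0.3040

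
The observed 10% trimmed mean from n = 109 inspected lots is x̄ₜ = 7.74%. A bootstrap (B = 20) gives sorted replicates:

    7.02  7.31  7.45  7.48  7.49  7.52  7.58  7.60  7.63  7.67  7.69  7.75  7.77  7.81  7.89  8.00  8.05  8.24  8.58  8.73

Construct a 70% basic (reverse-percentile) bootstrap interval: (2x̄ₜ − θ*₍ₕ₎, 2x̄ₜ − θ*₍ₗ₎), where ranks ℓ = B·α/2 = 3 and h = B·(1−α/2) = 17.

(7.43, 8.03)

Percentile endpoints at ranks 3 and 17: θ*₍3₎ = 7.45, θ*₍17₎ = 8.05.
Basic interval reflects these around x̄ₜ:
  lower = 2 × 7.74 − 8.05 = 7.43
  upper = 2 × 7.74 − 7.45 = 8.03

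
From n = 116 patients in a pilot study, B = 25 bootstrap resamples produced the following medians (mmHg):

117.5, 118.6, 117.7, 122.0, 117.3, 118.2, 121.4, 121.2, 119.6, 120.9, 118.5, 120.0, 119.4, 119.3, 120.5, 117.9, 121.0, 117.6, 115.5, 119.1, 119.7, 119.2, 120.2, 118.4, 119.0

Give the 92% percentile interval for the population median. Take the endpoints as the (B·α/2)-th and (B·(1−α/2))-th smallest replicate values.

Sorted replicates: 115.5, 117.3, 117.5, 117.6, 117.7, 117.9, 118.2, 118.4, 118.5, 118.6, 119.0, 119.1, 119.2, 119.3, 119.4, 119.6, 119.7, 120.0, 120.2, 120.5, 120.9, 121.0, 121.2, 121.4, 122.0
α = 0.08; lower rank = 25 × 0.040 = 1; upper rank = 25 × 0.960 = 24.
The 1st smallest replicate is 115.5; the 24th is 121.4.

(115.5, 121.4)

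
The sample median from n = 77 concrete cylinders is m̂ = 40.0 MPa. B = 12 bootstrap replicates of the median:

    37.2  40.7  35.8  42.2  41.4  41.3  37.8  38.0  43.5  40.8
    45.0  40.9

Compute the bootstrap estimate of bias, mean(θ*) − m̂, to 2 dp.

bias = +0.38

mean(θ*) = (37.2 + 40.7 + 35.8 + 42.2 + 41.4 + 41.3 + 37.8 + 38.0 + 43.5 + 40.8 + 45.0 + 40.9) / 12 = 40.383
bias = 40.383 − 40.0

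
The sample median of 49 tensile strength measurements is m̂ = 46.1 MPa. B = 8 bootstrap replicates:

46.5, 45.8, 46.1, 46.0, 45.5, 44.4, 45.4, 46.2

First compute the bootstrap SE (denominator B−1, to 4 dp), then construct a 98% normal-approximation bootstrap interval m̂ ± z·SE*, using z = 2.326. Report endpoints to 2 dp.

(44.59, 47.61)

Mean of replicates = 45.7375; sum of squared deviations = 2.9588; SE* = √(2.9588/7) = 0.6501
Margin = 2.326 × 0.6501 = 1.512
Interval: 46.1 ± 1.512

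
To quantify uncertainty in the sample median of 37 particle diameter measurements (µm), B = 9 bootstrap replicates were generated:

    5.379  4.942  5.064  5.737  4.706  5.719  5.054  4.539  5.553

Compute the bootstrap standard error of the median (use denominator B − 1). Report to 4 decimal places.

SE* = 0.4331

Bootstrap SE is the standard deviation of the 9 replicate medians.
Mean of replicates: (5.379 + 4.942 + 5.064 + 5.737 + 4.706 + 5.719 + 5.054 + 4.539 + 5.553) / 9 = 46.69300 / 9 = 5.18811
Sum of squared deviations: (+0.19089)² + (−0.24611)² + (−0.12411)² + (+0.54889)² + (−0.48211)² + (+0.53089)² + (−0.13411)² + (−0.64911)² + (+0.36489)² = 1.50044
Variance = 1.50044 / 8 = 0.18756
SE* = √0.18756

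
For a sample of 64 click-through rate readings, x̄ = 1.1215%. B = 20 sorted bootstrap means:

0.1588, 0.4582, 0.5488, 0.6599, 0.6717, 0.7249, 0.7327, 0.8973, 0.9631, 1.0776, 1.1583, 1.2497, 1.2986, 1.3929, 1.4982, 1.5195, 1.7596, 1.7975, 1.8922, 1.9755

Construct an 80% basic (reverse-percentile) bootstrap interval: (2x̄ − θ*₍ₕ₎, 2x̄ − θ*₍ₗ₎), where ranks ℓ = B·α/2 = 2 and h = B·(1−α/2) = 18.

Percentile endpoints at ranks 2 and 18: θ*₍2₎ = 0.4582, θ*₍18₎ = 1.7975.
Basic interval reflects these around x̄:
  lower = 2 × 1.1215 − 1.7975 = 0.4455
  upper = 2 × 1.1215 − 0.4582 = 1.7848

(0.4455, 1.7848)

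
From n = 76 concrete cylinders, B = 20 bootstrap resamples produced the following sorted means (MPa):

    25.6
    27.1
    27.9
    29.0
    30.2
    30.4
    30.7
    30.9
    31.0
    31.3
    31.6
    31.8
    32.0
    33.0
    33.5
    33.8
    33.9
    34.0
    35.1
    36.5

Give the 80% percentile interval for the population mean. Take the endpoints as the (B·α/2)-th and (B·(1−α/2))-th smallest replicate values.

(27.1, 34.0)

α = 0.20; lower rank = 20 × 0.100 = 2; upper rank = 20 × 0.900 = 18.
The 2nd smallest replicate is 27.1; the 18th is 34.0.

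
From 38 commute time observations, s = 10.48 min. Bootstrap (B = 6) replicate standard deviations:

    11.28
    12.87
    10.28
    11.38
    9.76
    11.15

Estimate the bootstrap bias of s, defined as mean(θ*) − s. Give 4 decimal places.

mean(θ*) = (11.28 + 12.87 + 10.28 + 11.38 + 9.76 + 11.15) / 6 = 11.12000
bias = 11.12000 − 10.48

bias = +0.6400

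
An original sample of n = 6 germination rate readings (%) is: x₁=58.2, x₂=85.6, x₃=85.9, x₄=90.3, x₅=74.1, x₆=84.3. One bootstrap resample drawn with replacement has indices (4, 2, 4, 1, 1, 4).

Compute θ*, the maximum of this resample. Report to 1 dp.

Resample values: 90.3, 85.6, 90.3, 58.2, 58.2, 90.3.
Maximum = 90.3

θ* = 90.3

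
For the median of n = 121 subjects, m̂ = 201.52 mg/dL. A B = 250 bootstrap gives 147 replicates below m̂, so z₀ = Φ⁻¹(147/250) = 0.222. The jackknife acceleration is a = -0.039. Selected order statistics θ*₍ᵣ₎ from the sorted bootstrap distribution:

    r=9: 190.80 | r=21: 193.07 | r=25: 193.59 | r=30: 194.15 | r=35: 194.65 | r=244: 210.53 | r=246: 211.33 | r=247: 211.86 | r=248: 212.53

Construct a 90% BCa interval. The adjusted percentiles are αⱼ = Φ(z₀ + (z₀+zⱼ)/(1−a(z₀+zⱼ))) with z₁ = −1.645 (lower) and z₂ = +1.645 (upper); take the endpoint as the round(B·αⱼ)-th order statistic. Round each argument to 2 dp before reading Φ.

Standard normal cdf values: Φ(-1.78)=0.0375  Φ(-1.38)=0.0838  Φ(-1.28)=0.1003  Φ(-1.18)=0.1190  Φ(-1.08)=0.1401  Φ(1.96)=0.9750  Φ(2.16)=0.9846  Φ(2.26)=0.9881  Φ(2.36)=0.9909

Lower: z₀ + z₁ = 0.222 + (-1.645) = -1.423; 1 − a(z₀+z₁) = 1 − (-0.039)(-1.423) = 0.9445; argument = 0.222 + (-1.423)/0.9445 = -1.2846 → -1.28.
α₁ = Φ(-1.28) = 0.1003; rank = round(250 × 0.1003) = 25; θ*₍25₎ = 193.59.
Upper: z₀ + z₂ = 1.867; 1 − a(z₀+z₂) = 1.0728; argument = 1.9623 → 1.96; α₂ = 0.9750; rank = 244; θ*₍244₎ = 210.53.

(193.59, 210.53)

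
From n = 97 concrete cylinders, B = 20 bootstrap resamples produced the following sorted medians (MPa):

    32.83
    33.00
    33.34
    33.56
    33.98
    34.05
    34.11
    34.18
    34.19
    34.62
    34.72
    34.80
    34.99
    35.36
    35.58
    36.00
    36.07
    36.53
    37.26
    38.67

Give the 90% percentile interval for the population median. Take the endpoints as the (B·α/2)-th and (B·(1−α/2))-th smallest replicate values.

α = 0.10; lower rank = 20 × 0.050 = 1; upper rank = 20 × 0.950 = 19.
The 1st smallest replicate is 32.83; the 19th is 37.26.

(32.83, 37.26)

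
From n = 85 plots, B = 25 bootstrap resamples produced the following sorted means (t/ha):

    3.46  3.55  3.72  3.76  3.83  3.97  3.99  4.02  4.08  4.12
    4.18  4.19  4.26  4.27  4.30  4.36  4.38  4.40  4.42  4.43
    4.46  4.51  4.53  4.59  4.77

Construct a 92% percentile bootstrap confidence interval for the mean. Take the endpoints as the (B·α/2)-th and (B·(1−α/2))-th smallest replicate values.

α = 0.08; lower rank = 25 × 0.040 = 1; upper rank = 25 × 0.960 = 24.
The 1st smallest replicate is 3.46; the 24th is 4.59.

(3.46, 4.59)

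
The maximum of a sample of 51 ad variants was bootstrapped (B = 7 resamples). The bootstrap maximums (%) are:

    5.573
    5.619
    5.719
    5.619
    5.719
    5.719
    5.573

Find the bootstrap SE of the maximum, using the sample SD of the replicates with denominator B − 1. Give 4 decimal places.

Bootstrap SE is the standard deviation of the 7 replicate maximums.
Mean of replicates: (5.573 + 5.619 + 5.719 + 5.619 + 5.719 + 5.719 + 5.573) / 7 = 39.54100 / 7 = 5.64871
Sum of squared deviations: (−0.07571)² + (−0.02971)² + (+0.07029)² + (−0.02971)² + (+0.07029)² + (+0.07029)² + (−0.07571)² = 0.02805
Variance = 0.02805 / 6 = 0.00468
SE* = √0.00468

SE* = 0.0684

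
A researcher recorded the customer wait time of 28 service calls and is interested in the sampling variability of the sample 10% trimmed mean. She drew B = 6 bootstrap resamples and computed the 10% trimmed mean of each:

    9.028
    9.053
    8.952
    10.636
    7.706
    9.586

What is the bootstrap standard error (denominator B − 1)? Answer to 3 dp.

SE* = 0.954

Bootstrap SE is the standard deviation of the 6 replicate 10% trimmed means.
Mean of replicates: (9.028 + 9.053 + 8.952 + 10.636 + 7.706 + 9.586) / 6 = 54.9610 / 6 = 9.1602
Sum of squared deviations: (−0.1322)² + (−0.1072)² + (−0.2082)² + (+1.4758)² + (−1.4542)² + (+0.4258)² = 4.5463
Variance = 4.5463 / 5 = 0.9093
SE* = √0.9093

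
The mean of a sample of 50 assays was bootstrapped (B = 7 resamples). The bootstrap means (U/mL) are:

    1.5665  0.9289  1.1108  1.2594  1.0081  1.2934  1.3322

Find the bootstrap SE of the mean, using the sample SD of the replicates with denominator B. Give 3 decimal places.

SE* = 0.200

Bootstrap SE is the standard deviation of the 7 replicate means.
Mean of replicates: (1.5665 + 0.9289 + 1.1108 + 1.2594 + 1.0081 + 1.2934 + 1.3322) / 7 = 8.49930 / 7 = 1.21419
Sum of squared deviations: (+0.35231)² + (−0.28529)² + (−0.10339)² + (+0.04521)² + (−0.20609)² + (+0.07921)² + (+0.11801)² = 0.28092
Variance = 0.28092 / 7 = 0.04013
SE* = √0.04013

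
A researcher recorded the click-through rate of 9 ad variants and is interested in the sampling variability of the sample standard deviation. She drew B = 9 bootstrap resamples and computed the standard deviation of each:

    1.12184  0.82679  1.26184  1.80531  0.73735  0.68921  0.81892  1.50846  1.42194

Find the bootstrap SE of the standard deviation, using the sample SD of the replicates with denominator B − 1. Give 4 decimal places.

Bootstrap SE is the standard deviation of the 9 replicate standard deviations.
Mean of replicates: (1.12184 + 0.82679 + 1.26184 + 1.80531 + 0.73735 + 0.68921 + 0.81892 + 1.50846 + 1.42194) / 9 = 10.191660 / 9 = 1.132407
Sum of squared deviations: (−0.010567)² + (−0.305617)² + (+0.129433)² + (+0.672903)² + (−0.395057)² + (−0.443197)² + (−0.313487)² + (+0.376053)² + (+0.289533)² = 1.239078
Variance = 1.239078 / 8 = 0.154885
SE* = √0.154885

SE* = 0.3936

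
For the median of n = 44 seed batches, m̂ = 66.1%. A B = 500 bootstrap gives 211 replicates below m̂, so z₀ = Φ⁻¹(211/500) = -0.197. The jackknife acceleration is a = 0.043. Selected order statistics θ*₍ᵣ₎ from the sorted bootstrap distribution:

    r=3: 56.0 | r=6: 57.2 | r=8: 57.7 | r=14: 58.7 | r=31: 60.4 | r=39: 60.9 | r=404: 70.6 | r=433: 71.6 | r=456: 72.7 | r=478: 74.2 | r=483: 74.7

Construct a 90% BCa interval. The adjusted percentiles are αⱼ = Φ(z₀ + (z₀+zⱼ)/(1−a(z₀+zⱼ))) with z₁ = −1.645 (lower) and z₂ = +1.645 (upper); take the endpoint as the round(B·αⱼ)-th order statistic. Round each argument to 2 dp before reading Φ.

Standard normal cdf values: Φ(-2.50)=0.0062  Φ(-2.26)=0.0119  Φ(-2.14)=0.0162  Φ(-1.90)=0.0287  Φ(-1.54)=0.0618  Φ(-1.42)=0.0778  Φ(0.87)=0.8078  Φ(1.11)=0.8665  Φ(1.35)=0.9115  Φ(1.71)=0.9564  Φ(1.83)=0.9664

Lower: z₀ + z₁ = -0.197 + (-1.645) = -1.842; 1 − a(z₀+z₁) = 1 − (0.043)(-1.842) = 1.0792; argument = -0.197 + (-1.842)/1.0792 = -1.9038 → -1.90.
α₁ = Φ(-1.90) = 0.0287; rank = round(500 × 0.0287) = 14; θ*₍14₎ = 58.7.
Upper: z₀ + z₂ = 1.448; 1 − a(z₀+z₂) = 0.9377; argument = 1.3471 → 1.35; α₂ = 0.9115; rank = 456; θ*₍456₎ = 72.7.

(58.7, 72.7)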